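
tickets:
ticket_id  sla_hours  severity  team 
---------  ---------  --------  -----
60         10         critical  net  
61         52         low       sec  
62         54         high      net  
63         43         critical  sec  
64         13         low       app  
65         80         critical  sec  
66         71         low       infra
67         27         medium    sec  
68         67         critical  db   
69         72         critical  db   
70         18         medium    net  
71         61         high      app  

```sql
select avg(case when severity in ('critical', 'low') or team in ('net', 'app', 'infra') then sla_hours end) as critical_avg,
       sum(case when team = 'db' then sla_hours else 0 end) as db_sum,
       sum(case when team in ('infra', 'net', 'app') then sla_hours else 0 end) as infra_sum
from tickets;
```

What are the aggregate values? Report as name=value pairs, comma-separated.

[critical_avg: severity in ('critical', 'low') or team in ('net', 'app', 'infra')]
ticket_id=60: ✓ → 10
ticket_id=61: ✓ → 52
ticket_id=62: ✓ → 54
ticket_id=63: ✓ → 43
ticket_id=64: ✓ → 13
ticket_id=65: ✓ → 80
ticket_id=66: ✓ → 71
ticket_id=67: ✗
ticket_id=68: ✓ → 67
ticket_id=69: ✓ → 72
ticket_id=70: ✓ → 18
ticket_id=71: ✓ → 61
critical_avg = (10 + 52 + 54 + 43 + 13 + 80 + 71 + 67 + 72 + 18 + 61) / 11 = 49.1818181818
—
[db_sum: team = 'db']
ticket_id=60: ✗
ticket_id=61: ✗
ticket_id=62: ✗
ticket_id=63: ✗
ticket_id=64: ✗
ticket_id=65: ✗
ticket_id=66: ✗
ticket_id=67: ✗
ticket_id=68: ✓ → 67
ticket_id=69: ✓ → 72
ticket_id=70: ✗
ticket_id=71: ✗
db_sum = 67 + 72 = 139
—
[infra_sum: team in ('infra', 'net', 'app')]
ticket_id=60: ✓ → 10
ticket_id=61: ✗
ticket_id=62: ✓ → 54
ticket_id=63: ✗
ticket_id=64: ✓ → 13
ticket_id=65: ✗
ticket_id=66: ✓ → 71
ticket_id=67: ✗
ticket_id=68: ✗
ticket_id=69: ✗
ticket_id=70: ✓ → 18
ticket_id=71: ✓ → 61
infra_sum = 10 + 54 + 13 + 71 + 18 + 61 = 227

critical_avg=49.1818181818, db_sum=139, infra_sum=227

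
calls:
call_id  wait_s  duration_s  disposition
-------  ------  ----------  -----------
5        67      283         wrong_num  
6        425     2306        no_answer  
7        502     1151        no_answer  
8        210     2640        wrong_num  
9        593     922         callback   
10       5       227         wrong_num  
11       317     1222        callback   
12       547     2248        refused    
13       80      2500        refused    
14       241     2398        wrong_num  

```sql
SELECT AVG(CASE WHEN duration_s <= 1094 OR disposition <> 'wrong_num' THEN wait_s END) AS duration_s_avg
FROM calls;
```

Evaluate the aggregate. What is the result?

call_id=5: ✓ → 67
call_id=6: ✓ → 425
call_id=7: ✓ → 502
call_id=8: ✗
call_id=9: ✓ → 593
call_id=10: ✓ → 5
call_id=11: ✓ → 317
call_id=12: ✓ → 547
call_id=13: ✓ → 80
call_id=14: ✗
duration_s_avg = (67 + 425 + 502 + 593 + 5 + 317 + 547 + 80) / 8 = 317

317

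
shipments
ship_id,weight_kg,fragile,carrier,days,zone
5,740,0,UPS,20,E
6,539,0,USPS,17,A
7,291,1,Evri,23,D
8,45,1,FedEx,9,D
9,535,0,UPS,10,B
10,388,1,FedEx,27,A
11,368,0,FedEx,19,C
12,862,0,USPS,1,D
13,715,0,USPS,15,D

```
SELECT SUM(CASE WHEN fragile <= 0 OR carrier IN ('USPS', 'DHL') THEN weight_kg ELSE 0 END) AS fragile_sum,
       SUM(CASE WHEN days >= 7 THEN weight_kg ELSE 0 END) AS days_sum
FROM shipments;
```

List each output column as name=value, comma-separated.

fragile_sum=3759, days_sum=3621

[fragile_sum: fragile <= 0 OR carrier IN ('USPS', 'DHL')]
ship_id=5: ✓ → 740
ship_id=6: ✓ → 539
ship_id=7: ✗
ship_id=8: ✗
ship_id=9: ✓ → 535
ship_id=10: ✗
ship_id=11: ✓ → 368
ship_id=12: ✓ → 862
ship_id=13: ✓ → 715
fragile_sum = 740 + 539 + 535 + 368 + 862 + 715 = 3759
—
[days_sum: days >= 7]
ship_id=5: ✓ → 740
ship_id=6: ✓ → 539
ship_id=7: ✓ → 291
ship_id=8: ✓ → 45
ship_id=9: ✓ → 535
ship_id=10: ✓ → 388
ship_id=11: ✓ → 368
ship_id=12: ✗
ship_id=13: ✓ → 715
days_sum = 740 + 539 + 291 + 45 + 535 + 388 + 368 + 715 = 3621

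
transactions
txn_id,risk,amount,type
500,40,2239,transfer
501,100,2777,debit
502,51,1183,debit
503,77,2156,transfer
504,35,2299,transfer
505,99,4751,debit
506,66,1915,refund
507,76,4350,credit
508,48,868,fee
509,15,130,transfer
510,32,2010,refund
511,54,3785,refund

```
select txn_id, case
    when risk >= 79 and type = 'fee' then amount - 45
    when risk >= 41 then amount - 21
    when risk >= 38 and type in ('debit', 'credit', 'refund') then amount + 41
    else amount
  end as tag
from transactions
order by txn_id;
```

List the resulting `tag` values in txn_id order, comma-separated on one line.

txn_id=500: ELSE → 2239
txn_id=501: risk >= 41 → 2756
txn_id=502: risk >= 41 → 1162
txn_id=503: risk >= 41 → 2135
txn_id=504: ELSE → 2299
txn_id=505: risk >= 41 → 4730
txn_id=506: risk >= 41 → 1894
txn_id=507: risk >= 41 → 4329
txn_id=508: risk >= 41 → 847
txn_id=509: ELSE → 130
txn_id=510: ELSE → 2010
txn_id=511: risk >= 41 → 3764

2239, 2756, 1162, 2135, 2299, 4730, 1894, 4329, 847, 130, 2010, 3764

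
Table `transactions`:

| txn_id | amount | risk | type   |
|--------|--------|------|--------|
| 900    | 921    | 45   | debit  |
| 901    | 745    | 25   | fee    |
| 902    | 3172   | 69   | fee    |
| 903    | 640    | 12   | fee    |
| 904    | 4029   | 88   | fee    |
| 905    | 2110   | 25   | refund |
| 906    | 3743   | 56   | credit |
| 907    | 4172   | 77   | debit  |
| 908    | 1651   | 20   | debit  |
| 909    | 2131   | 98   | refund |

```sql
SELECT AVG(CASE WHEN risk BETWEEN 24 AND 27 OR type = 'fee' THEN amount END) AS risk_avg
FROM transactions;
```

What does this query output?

2139.2

txn_id=900: ✗
txn_id=901: ✓ → 745
txn_id=902: ✓ → 3172
txn_id=903: ✓ → 640
txn_id=904: ✓ → 4029
txn_id=905: ✓ → 2110
txn_id=906: ✗
txn_id=907: ✗
txn_id=908: ✗
txn_id=909: ✗
risk_avg = (745 + 3172 + 640 + 4029 + 2110) / 5 = 2139.2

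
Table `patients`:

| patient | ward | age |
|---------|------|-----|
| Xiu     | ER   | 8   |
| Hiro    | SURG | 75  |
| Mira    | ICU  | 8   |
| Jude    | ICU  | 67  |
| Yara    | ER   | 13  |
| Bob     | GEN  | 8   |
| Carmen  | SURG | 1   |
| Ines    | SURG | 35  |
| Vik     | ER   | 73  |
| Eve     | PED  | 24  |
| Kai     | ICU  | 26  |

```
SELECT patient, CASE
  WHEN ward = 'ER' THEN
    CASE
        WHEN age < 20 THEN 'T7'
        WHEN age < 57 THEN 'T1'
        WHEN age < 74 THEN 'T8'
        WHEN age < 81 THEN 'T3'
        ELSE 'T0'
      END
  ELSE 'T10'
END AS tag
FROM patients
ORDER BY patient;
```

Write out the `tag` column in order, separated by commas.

patient=Bob: ward='GEN' → outer ELSE → T10
patient=Carmen: ward='SURG' → outer ELSE → T10
patient=Eve: ward='PED' → outer ELSE → T10
patient=Hiro: ward='SURG' → outer ELSE → T10
patient=Ines: ward='SURG' → outer ELSE → T10
patient=Jude: ward='ICU' → outer ELSE → T10
patient=Kai: ward='ICU' → outer ELSE → T10
patient=Mira: ward='ICU' → outer ELSE → T10
patient=Vik: ward='ER' → inner[age < 74] → T8
patient=Xiu: ward='ER' → inner[age < 20] → T7
patient=Yara: ward='ER' → inner[age < 20] → T7

T10, T10, T10, T10, T10, T10, T10, T10, T8, T7, T7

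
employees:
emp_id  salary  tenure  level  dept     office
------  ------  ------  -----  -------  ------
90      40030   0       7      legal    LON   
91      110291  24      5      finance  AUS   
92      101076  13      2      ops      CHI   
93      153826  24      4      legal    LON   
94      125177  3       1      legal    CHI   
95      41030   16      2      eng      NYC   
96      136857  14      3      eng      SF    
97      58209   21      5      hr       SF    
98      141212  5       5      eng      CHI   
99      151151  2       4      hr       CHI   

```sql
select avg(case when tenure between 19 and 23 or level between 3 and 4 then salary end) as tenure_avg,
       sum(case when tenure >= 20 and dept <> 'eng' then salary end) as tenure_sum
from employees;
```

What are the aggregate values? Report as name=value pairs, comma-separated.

[tenure_avg: tenure between 19 and 23 or level between 3 and 4]
emp_id=90: ✗
emp_id=91: ✗
emp_id=92: ✗
emp_id=93: ✓ → 153826
emp_id=94: ✗
emp_id=95: ✗
emp_id=96: ✓ → 136857
emp_id=97: ✓ → 58209
emp_id=98: ✗
emp_id=99: ✓ → 151151
tenure_avg = (153826 + 136857 + 58209 + 151151) / 4 = 125010.75
—
[tenure_sum: tenure >= 20 and dept <> 'eng']
emp_id=90: ✗
emp_id=91: ✓ → 110291
emp_id=92: ✗
emp_id=93: ✓ → 153826
emp_id=94: ✗
emp_id=95: ✗
emp_id=96: ✗
emp_id=97: ✓ → 58209
emp_id=98: ✗
emp_id=99: ✗
tenure_sum = 110291 + 153826 + 58209 = 322326

tenure_avg=125010.75, tenure_sum=322326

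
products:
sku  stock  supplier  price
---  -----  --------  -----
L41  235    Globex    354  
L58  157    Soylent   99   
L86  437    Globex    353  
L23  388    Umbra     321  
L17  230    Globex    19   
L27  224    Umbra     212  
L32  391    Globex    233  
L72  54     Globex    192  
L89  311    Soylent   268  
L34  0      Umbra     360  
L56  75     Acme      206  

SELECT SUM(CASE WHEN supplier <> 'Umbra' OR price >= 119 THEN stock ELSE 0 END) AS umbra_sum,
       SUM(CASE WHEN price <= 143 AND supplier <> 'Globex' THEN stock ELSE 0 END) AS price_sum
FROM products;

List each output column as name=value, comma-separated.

[umbra_sum: supplier <> 'Umbra' OR price >= 119]
sku=L41: ✓ → 235
sku=L58: ✓ → 157
sku=L86: ✓ → 437
sku=L23: ✓ → 388
sku=L17: ✓ → 230
sku=L27: ✓ → 224
sku=L32: ✓ → 391
sku=L72: ✓ → 54
sku=L89: ✓ → 311
sku=L34: ✓ → 0
sku=L56: ✓ → 75
umbra_sum = 235 + 157 + 437 + 388 + 230 + 224 + 391 + 54 + 311 + 75 = 2502
—
[price_sum: price <= 143 AND supplier <> 'Globex']
sku=L41: ✗
sku=L58: ✓ → 157
sku=L86: ✗
sku=L23: ✗
sku=L17: ✗
sku=L27: ✗
sku=L32: ✗
sku=L72: ✗
sku=L89: ✗
sku=L34: ✗
sku=L56: ✗
price_sum = 157

umbra_sum=2502, price_sum=157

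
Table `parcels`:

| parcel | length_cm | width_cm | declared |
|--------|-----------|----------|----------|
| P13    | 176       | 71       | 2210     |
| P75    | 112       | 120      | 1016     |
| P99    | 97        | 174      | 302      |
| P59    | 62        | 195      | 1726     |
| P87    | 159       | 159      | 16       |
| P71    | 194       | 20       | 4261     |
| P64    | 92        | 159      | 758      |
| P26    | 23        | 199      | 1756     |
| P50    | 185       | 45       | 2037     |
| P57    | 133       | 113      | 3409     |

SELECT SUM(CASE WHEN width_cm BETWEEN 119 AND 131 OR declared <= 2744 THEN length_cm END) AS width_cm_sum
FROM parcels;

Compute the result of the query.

parcel=P13: ✓ → 176
parcel=P75: ✓ → 112
parcel=P99: ✓ → 97
parcel=P59: ✓ → 62
parcel=P87: ✓ → 159
parcel=P71: ✗
parcel=P64: ✓ → 92
parcel=P26: ✓ → 23
parcel=P50: ✓ → 185
parcel=P57: ✗
width_cm_sum = 176 + 112 + 97 + 62 + 159 + 92 + 23 + 185 = 906

906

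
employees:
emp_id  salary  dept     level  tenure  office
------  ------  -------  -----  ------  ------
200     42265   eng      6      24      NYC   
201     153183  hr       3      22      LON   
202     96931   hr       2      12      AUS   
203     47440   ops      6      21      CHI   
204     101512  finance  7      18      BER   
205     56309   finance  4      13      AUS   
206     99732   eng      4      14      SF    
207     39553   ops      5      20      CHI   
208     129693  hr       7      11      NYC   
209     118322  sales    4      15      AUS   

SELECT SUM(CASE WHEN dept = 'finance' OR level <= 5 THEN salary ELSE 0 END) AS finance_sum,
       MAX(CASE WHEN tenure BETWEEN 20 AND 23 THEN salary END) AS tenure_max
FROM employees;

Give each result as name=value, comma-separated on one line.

[finance_sum: dept = 'finance' OR level <= 5]
emp_id=200: ✗
emp_id=201: ✓ → 153183
emp_id=202: ✓ → 96931
emp_id=203: ✗
emp_id=204: ✓ → 101512
emp_id=205: ✓ → 56309
emp_id=206: ✓ → 99732
emp_id=207: ✓ → 39553
emp_id=208: ✗
emp_id=209: ✓ → 118322
finance_sum = 153183 + 96931 + 101512 + 56309 + 99732 + 39553 + 118322 = 665542
—
[tenure_max: tenure BETWEEN 20 AND 23]
emp_id=200: ✗
emp_id=201: ✓ → 153183
emp_id=202: ✗
emp_id=203: ✓ → 47440
emp_id=204: ✗
emp_id=205: ✗
emp_id=206: ✗
emp_id=207: ✓ → 39553
emp_id=208: ✗
emp_id=209: ✗
tenure_max = MAX(153183, 47440, 39553) = 153183

finance_sum=665542, tenure_max=153183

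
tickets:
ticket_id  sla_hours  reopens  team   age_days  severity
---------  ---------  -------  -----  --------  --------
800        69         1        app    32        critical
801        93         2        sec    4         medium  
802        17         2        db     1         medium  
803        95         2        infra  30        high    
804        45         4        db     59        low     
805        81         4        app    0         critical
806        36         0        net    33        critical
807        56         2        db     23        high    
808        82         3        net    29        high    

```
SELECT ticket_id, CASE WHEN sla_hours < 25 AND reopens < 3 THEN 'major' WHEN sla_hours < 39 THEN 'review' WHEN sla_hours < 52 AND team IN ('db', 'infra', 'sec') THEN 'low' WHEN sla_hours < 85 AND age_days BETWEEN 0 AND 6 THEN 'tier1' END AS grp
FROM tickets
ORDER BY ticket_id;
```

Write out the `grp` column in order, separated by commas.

NULL, NULL, major, NULL, low, tier1, review, NULL, NULL

ticket_id=800: (no match → NULL) → NULL
ticket_id=801: (no match → NULL) → NULL
ticket_id=802: sla_hours < 25 AND reopens < 3 → major
ticket_id=803: (no match → NULL) → NULL
ticket_id=804: sla_hours < 52 AND team IN ('db', 'infra', 'sec') → low
ticket_id=805: sla_hours < 85 AND age_days BETWEEN 0 AND 6 → tier1
ticket_id=806: sla_hours < 39 → review
ticket_id=807: (no match → NULL) → NULL
ticket_id=808: (no match → NULL) → NULL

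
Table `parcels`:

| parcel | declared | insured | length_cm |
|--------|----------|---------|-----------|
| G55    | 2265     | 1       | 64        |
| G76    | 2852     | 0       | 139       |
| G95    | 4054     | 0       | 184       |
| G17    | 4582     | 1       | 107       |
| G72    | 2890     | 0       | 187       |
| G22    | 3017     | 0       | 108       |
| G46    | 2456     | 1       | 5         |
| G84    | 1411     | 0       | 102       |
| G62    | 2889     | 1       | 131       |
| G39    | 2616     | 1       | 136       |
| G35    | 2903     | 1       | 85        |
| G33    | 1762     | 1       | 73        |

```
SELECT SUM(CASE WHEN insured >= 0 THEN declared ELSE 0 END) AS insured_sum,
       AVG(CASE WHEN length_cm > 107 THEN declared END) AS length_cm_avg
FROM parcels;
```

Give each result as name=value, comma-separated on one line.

insured_sum=33697, length_cm_avg=3053

[insured_sum: insured >= 0]
parcel=G55: ✓ → 2265
parcel=G76: ✓ → 2852
parcel=G95: ✓ → 4054
parcel=G17: ✓ → 4582
parcel=G72: ✓ → 2890
parcel=G22: ✓ → 3017
parcel=G46: ✓ → 2456
parcel=G84: ✓ → 1411
parcel=G62: ✓ → 2889
parcel=G39: ✓ → 2616
parcel=G35: ✓ → 2903
parcel=G33: ✓ → 1762
insured_sum = 2265 + 2852 + 4054 + 4582 + 2890 + 3017 + 2456 + 1411 + 2889 + 2616 + 2903 + 1762 = 33697
—
[length_cm_avg: length_cm > 107]
parcel=G55: ✗
parcel=G76: ✓ → 2852
parcel=G95: ✓ → 4054
parcel=G17: ✗
parcel=G72: ✓ → 2890
parcel=G22: ✓ → 3017
parcel=G46: ✗
parcel=G84: ✗
parcel=G62: ✓ → 2889
parcel=G39: ✓ → 2616
parcel=G35: ✗
parcel=G33: ✗
length_cm_avg = (2852 + 4054 + 2890 + 3017 + 2889 + 2616) / 6 = 3053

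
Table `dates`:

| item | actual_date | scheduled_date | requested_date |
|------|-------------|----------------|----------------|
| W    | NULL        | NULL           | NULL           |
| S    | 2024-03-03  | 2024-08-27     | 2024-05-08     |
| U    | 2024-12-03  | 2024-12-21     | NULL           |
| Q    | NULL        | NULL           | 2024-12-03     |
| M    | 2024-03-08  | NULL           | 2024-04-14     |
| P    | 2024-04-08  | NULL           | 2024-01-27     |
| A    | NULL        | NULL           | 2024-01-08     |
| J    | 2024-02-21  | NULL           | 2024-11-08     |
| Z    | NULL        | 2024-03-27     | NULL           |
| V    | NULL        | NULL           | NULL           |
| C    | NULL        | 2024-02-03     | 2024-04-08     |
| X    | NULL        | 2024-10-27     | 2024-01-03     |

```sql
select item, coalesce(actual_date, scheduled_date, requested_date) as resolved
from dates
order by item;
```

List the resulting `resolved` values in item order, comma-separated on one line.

item=A: actual_date=NULL, scheduled_date=NULL, requested_date=2024-01-08 → 2024-01-08
item=C: actual_date=NULL, scheduled_date=2024-02-03 → 2024-02-03
item=J: actual_date=2024-02-21 → 2024-02-21
item=M: actual_date=2024-03-08 → 2024-03-08
item=P: actual_date=2024-04-08 → 2024-04-08
item=Q: actual_date=NULL, scheduled_date=NULL, requested_date=2024-12-03 → 2024-12-03
item=S: actual_date=2024-03-03 → 2024-03-03
item=U: actual_date=2024-12-03 → 2024-12-03
item=V: actual_date=NULL, scheduled_date=NULL, requested_date=NULL (all NULL) → NULL
item=W: actual_date=NULL, scheduled_date=NULL, requested_date=NULL (all NULL) → NULL
item=X: actual_date=NULL, scheduled_date=2024-10-27 → 2024-10-27
item=Z: actual_date=NULL, scheduled_date=2024-03-27 → 2024-03-27

2024-01-08, 2024-02-03, 2024-02-21, 2024-03-08, 2024-04-08, 2024-12-03, 2024-03-03, 2024-12-03, NULL, NULL, 2024-10-27, 2024-03-27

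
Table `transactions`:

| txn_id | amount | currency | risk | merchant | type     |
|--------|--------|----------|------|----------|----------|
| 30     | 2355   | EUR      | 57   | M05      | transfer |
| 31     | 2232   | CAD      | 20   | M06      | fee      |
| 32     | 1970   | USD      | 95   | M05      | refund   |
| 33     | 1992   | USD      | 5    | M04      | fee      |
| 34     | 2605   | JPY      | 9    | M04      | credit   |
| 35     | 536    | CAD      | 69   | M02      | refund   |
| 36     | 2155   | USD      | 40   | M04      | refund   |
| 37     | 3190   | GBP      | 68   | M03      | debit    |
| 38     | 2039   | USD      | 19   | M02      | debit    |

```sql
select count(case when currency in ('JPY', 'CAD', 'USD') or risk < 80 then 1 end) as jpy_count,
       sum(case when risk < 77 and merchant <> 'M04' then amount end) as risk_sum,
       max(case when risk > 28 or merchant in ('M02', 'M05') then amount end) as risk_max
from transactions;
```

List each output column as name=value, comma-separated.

jpy_count=9, risk_sum=10352, risk_max=3190

[jpy_count: currency in ('JPY', 'CAD', 'USD') or risk < 80]
txn_id=30: ✓ → 1
txn_id=31: ✓ → 1
txn_id=32: ✓ → 1
txn_id=33: ✓ → 1
txn_id=34: ✓ → 1
txn_id=35: ✓ → 1
txn_id=36: ✓ → 1
txn_id=37: ✓ → 1
txn_id=38: ✓ → 1
jpy_count = COUNT(1, 1, 1, 1, 1, 1, 1, 1, 1) = 9
—
[risk_sum: risk < 77 and merchant <> 'M04']
txn_id=30: ✓ → 2355
txn_id=31: ✓ → 2232
txn_id=32: ✗
txn_id=33: ✗
txn_id=34: ✗
txn_id=35: ✓ → 536
txn_id=36: ✗
txn_id=37: ✓ → 3190
txn_id=38: ✓ → 2039
risk_sum = 2355 + 2232 + 536 + 3190 + 2039 = 10352
—
[risk_max: risk > 28 or merchant in ('M02', 'M05')]
txn_id=30: ✓ → 2355
txn_id=31: ✗
txn_id=32: ✓ → 1970
txn_id=33: ✗
txn_id=34: ✗
txn_id=35: ✓ → 536
txn_id=36: ✓ → 2155
txn_id=37: ✓ → 3190
txn_id=38: ✓ → 2039
risk_max = MAX(2355, 1970, 536, 2155, 3190, 2039) = 3190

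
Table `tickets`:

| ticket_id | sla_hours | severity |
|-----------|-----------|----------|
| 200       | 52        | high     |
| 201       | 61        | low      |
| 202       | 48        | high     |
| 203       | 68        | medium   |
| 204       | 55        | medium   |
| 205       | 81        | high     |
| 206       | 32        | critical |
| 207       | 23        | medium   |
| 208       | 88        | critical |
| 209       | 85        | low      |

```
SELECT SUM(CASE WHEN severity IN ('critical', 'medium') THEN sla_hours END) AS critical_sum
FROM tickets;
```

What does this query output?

ticket_id=200: ✗
ticket_id=201: ✗
ticket_id=202: ✗
ticket_id=203: ✓ → 68
ticket_id=204: ✓ → 55
ticket_id=205: ✗
ticket_id=206: ✓ → 32
ticket_id=207: ✓ → 23
ticket_id=208: ✓ → 88
ticket_id=209: ✗
critical_sum = 68 + 55 + 32 + 23 + 88 = 266

266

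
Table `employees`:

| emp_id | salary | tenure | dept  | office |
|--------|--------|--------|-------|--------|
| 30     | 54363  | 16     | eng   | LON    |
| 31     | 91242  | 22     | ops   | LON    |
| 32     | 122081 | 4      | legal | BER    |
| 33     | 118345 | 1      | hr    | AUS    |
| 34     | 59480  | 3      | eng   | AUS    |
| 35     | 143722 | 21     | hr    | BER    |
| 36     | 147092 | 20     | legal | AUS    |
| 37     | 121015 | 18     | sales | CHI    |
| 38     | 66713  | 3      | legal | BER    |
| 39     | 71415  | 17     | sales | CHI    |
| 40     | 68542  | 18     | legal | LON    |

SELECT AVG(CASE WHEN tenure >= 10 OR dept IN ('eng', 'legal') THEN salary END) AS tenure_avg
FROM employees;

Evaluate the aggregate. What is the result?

94566.5

emp_id=30: ✓ → 54363
emp_id=31: ✓ → 91242
emp_id=32: ✓ → 122081
emp_id=33: ✗
emp_id=34: ✓ → 59480
emp_id=35: ✓ → 143722
emp_id=36: ✓ → 147092
emp_id=37: ✓ → 121015
emp_id=38: ✓ → 66713
emp_id=39: ✓ → 71415
emp_id=40: ✓ → 68542
tenure_avg = (54363 + 91242 + 122081 + 59480 + 143722 + 147092 + 121015 + 66713 + 71415 + 68542) / 10 = 94566.5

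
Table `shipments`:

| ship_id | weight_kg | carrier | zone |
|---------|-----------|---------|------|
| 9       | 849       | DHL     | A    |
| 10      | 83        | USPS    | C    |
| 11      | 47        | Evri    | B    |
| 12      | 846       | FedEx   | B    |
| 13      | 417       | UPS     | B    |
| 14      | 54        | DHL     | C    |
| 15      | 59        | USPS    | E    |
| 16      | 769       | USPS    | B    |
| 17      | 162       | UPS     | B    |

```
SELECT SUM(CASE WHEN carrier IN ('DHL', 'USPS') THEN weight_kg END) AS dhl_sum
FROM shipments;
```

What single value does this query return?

ship_id=9: ✓ → 849
ship_id=10: ✓ → 83
ship_id=11: ✗
ship_id=12: ✗
ship_id=13: ✗
ship_id=14: ✓ → 54
ship_id=15: ✓ → 59
ship_id=16: ✓ → 769
ship_id=17: ✗
dhl_sum = 849 + 83 + 54 + 59 + 769 = 1814

1814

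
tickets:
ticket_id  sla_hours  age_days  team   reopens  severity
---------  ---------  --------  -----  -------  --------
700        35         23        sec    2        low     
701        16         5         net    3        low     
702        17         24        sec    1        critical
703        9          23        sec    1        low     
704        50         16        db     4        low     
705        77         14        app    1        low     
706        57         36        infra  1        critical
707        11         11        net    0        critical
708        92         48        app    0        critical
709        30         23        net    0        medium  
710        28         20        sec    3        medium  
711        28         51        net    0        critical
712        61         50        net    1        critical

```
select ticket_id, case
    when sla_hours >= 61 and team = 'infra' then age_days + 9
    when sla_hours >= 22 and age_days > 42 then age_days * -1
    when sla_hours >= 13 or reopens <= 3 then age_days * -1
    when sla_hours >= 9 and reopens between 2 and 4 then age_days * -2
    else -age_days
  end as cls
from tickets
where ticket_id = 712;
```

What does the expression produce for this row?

ticket_id = 712: sla_hours=61, age_days=50, team=net, reopens=1, severity=critical.
sla_hours >= 61 and team = 'infra' → false
sla_hours >= 22 and age_days > 42 → true → -50

-50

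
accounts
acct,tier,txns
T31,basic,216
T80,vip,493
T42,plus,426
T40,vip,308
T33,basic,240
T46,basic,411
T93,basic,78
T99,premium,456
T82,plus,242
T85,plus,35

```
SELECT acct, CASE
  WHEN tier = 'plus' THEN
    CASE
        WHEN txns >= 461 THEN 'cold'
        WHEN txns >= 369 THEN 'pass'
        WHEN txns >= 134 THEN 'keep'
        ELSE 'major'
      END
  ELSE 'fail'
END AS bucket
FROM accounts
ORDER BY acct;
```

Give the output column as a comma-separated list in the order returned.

fail, fail, fail, pass, fail, fail, keep, major, fail, fail

acct=T31: tier='basic' → outer ELSE → fail
acct=T33: tier='basic' → outer ELSE → fail
acct=T40: tier='vip' → outer ELSE → fail
acct=T42: tier='plus' → inner[txns >= 369] → pass
acct=T46: tier='basic' → outer ELSE → fail
acct=T80: tier='vip' → outer ELSE → fail
acct=T82: tier='plus' → inner[txns >= 134] → keep
acct=T85: tier='plus' → inner[ELSE] → major
acct=T93: tier='basic' → outer ELSE → fail
acct=T99: tier='premium' → outer ELSE → fail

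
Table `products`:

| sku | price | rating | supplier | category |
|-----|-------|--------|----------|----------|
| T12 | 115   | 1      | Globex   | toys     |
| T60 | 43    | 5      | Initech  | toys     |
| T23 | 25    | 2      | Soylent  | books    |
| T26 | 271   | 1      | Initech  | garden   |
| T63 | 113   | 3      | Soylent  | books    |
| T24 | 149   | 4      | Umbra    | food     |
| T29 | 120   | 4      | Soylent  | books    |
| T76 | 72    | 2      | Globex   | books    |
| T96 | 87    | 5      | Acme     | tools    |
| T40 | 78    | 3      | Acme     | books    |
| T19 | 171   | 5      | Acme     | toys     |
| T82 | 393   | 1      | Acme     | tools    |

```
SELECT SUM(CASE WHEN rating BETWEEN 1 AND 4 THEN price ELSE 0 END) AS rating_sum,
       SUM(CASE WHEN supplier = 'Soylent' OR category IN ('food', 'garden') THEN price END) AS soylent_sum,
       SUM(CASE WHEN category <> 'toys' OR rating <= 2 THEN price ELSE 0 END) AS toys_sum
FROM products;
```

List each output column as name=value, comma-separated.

rating_sum=1336, soylent_sum=678, toys_sum=1423

[rating_sum: rating BETWEEN 1 AND 4]
sku=T12: ✓ → 115
sku=T60: ✗
sku=T23: ✓ → 25
sku=T26: ✓ → 271
sku=T63: ✓ → 113
sku=T24: ✓ → 149
sku=T29: ✓ → 120
sku=T76: ✓ → 72
sku=T96: ✗
sku=T40: ✓ → 78
sku=T19: ✗
sku=T82: ✓ → 393
rating_sum = 115 + 25 + 271 + 113 + 149 + 120 + 72 + 78 + 393 = 1336
—
[soylent_sum: supplier = 'Soylent' OR category IN ('food', 'garden')]
sku=T12: ✗
sku=T60: ✗
sku=T23: ✓ → 25
sku=T26: ✓ → 271
sku=T63: ✓ → 113
sku=T24: ✓ → 149
sku=T29: ✓ → 120
sku=T76: ✗
sku=T96: ✗
sku=T40: ✗
sku=T19: ✗
sku=T82: ✗
soylent_sum = 25 + 271 + 113 + 149 + 120 = 678
—
[toys_sum: category <> 'toys' OR rating <= 2]
sku=T12: ✓ → 115
sku=T60: ✗
sku=T23: ✓ → 25
sku=T26: ✓ → 271
sku=T63: ✓ → 113
sku=T24: ✓ → 149
sku=T29: ✓ → 120
sku=T76: ✓ → 72
sku=T96: ✓ → 87
sku=T40: ✓ → 78
sku=T19: ✗
sku=T82: ✓ → 393
toys_sum = 115 + 25 + 271 + 113 + 149 + 120 + 72 + 87 + 78 + 393 = 1423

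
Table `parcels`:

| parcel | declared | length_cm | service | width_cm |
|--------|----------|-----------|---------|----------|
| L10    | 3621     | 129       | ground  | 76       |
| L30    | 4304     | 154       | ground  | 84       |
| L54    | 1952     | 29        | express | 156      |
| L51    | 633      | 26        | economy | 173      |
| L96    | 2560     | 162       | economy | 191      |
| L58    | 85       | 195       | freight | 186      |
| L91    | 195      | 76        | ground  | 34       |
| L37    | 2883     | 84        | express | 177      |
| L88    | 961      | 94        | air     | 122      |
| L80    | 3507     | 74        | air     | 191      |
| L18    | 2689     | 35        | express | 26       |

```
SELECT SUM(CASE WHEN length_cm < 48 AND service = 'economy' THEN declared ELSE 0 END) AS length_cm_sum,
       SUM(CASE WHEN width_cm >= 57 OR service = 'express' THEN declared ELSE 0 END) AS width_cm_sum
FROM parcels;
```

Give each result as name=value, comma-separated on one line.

length_cm_sum=633, width_cm_sum=23195

[length_cm_sum: length_cm < 48 AND service = 'economy']
parcel=L10: ✗
parcel=L30: ✗
parcel=L54: ✗
parcel=L51: ✓ → 633
parcel=L96: ✗
parcel=L58: ✗
parcel=L91: ✗
parcel=L37: ✗
parcel=L88: ✗
parcel=L80: ✗
parcel=L18: ✗
length_cm_sum = 633
—
[width_cm_sum: width_cm >= 57 OR service = 'express']
parcel=L10: ✓ → 3621
parcel=L30: ✓ → 4304
parcel=L54: ✓ → 1952
parcel=L51: ✓ → 633
parcel=L96: ✓ → 2560
parcel=L58: ✓ → 85
parcel=L91: ✗
parcel=L37: ✓ → 2883
parcel=L88: ✓ → 961
parcel=L80: ✓ → 3507
parcel=L18: ✓ → 2689
width_cm_sum = 3621 + 4304 + 1952 + 633 + 2560 + 85 + 2883 + 961 + 3507 + 2689 = 23195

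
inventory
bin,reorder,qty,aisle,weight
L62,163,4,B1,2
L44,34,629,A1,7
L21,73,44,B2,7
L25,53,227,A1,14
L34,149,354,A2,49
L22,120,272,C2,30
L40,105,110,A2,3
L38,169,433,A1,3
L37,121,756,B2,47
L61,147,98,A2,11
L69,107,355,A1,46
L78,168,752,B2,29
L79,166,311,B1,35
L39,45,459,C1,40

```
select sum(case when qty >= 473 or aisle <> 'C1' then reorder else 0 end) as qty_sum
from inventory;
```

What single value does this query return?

1575

bin=L62: ✓ → 163
bin=L44: ✓ → 34
bin=L21: ✓ → 73
bin=L25: ✓ → 53
bin=L34: ✓ → 149
bin=L22: ✓ → 120
bin=L40: ✓ → 105
bin=L38: ✓ → 169
bin=L37: ✓ → 121
bin=L61: ✓ → 147
bin=L69: ✓ → 107
bin=L78: ✓ → 168
bin=L79: ✓ → 166
bin=L39: ✗
qty_sum = 163 + 34 + 73 + 53 + 149 + 120 + 105 + 169 + 121 + 147 + 107 + 168 + 166 = 1575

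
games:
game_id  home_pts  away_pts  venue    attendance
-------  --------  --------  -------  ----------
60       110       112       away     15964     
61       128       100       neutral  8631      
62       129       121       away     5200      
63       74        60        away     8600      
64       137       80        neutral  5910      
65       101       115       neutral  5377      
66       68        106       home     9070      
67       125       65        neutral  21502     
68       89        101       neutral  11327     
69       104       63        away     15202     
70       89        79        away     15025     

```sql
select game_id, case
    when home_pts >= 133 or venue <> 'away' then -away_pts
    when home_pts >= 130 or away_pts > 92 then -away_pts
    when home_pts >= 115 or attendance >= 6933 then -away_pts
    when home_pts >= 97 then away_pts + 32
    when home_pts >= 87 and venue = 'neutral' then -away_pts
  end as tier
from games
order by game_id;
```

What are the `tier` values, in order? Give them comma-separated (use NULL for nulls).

game_id=60: home_pts >= 130 or away_pts > 92 → -112
game_id=61: home_pts >= 133 or venue <> 'away' → -100
game_id=62: home_pts >= 130 or away_pts > 92 → -121
game_id=63: home_pts >= 115 or attendance >= 6933 → -60
game_id=64: home_pts >= 133 or venue <> 'away' → -80
game_id=65: home_pts >= 133 or venue <> 'away' → -115
game_id=66: home_pts >= 133 or venue <> 'away' → -106
game_id=67: home_pts >= 133 or venue <> 'away' → -65
game_id=68: home_pts >= 133 or venue <> 'away' → -101
game_id=69: home_pts >= 115 or attendance >= 6933 → -63
game_id=70: home_pts >= 115 or attendance >= 6933 → -79

-112, -100, -121, -60, -80, -115, -106, -65, -101, -63, -79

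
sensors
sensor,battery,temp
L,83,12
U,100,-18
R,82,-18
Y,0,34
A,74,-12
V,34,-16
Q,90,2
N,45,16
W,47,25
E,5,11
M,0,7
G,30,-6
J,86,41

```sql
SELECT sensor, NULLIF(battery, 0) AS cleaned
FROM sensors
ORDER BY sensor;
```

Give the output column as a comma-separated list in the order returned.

74, 5, 30, 86, 83, NULL, 45, 90, 82, 100, 34, 47, NULL

sensor=A: battery=74 vs 0: differ → 74
sensor=E: battery=5 vs 0: differ → 5
sensor=G: battery=30 vs 0: differ → 30
sensor=J: battery=86 vs 0: differ → 86
sensor=L: battery=83 vs 0: differ → 83
sensor=M: battery=0 vs 0: equal → NULL
sensor=N: battery=45 vs 0: differ → 45
sensor=Q: battery=90 vs 0: differ → 90
sensor=R: battery=82 vs 0: differ → 82
sensor=U: battery=100 vs 0: differ → 100
sensor=V: battery=34 vs 0: differ → 34
sensor=W: battery=47 vs 0: differ → 47
sensor=Y: battery=0 vs 0: equal → NULL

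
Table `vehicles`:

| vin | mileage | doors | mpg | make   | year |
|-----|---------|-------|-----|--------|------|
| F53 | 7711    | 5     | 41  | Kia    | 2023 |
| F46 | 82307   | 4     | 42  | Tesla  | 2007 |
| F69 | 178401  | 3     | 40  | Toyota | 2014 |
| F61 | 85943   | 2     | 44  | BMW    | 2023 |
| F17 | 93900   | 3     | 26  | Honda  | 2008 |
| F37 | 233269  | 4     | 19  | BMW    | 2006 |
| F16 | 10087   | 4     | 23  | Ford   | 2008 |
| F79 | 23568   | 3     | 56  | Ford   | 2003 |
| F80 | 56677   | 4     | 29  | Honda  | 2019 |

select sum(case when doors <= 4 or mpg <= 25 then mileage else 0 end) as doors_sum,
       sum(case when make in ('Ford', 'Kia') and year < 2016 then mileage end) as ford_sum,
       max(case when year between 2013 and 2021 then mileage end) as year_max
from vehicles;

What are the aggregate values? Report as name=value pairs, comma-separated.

[doors_sum: doors <= 4 or mpg <= 25]
vin=F53: ✗
vin=F46: ✓ → 82307
vin=F69: ✓ → 178401
vin=F61: ✓ → 85943
vin=F17: ✓ → 93900
vin=F37: ✓ → 233269
vin=F16: ✓ → 10087
vin=F79: ✓ → 23568
vin=F80: ✓ → 56677
doors_sum = 82307 + 178401 + 85943 + 93900 + 233269 + 10087 + 23568 + 56677 = 764152
—
[ford_sum: make in ('Ford', 'Kia') and year < 2016]
vin=F53: ✗
vin=F46: ✗
vin=F69: ✗
vin=F61: ✗
vin=F17: ✗
vin=F37: ✗
vin=F16: ✓ → 10087
vin=F79: ✓ → 23568
vin=F80: ✗
ford_sum = 10087 + 23568 = 33655
—
[year_max: year between 2013 and 2021]
vin=F53: ✗
vin=F46: ✗
vin=F69: ✓ → 178401
vin=F61: ✗
vin=F17: ✗
vin=F37: ✗
vin=F16: ✗
vin=F79: ✗
vin=F80: ✓ → 56677
year_max = MAX(178401, 56677) = 178401

doors_sum=764152, ford_sum=33655, year_max=178401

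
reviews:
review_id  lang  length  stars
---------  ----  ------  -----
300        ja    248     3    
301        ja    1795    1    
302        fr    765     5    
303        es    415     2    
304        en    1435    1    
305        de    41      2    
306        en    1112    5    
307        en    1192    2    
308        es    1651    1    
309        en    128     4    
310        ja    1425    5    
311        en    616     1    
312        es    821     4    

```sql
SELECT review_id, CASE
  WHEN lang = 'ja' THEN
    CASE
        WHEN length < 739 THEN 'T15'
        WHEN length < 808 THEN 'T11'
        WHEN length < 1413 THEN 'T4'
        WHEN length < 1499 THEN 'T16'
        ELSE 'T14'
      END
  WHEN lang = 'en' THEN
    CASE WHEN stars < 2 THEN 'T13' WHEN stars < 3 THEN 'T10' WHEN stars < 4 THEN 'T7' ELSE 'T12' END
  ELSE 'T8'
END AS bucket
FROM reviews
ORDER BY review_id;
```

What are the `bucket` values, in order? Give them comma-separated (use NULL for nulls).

review_id=300: lang='ja' → inner[length < 739] → T15
review_id=301: lang='ja' → inner[ELSE] → T14
review_id=302: lang='fr' → outer ELSE → T8
review_id=303: lang='es' → outer ELSE → T8
review_id=304: lang='en' → inner[stars < 2] → T13
review_id=305: lang='de' → outer ELSE → T8
review_id=306: lang='en' → inner[ELSE] → T12
review_id=307: lang='en' → inner[stars < 3] → T10
review_id=308: lang='es' → outer ELSE → T8
review_id=309: lang='en' → inner[ELSE] → T12
review_id=310: lang='ja' → inner[length < 1499] → T16
review_id=311: lang='en' → inner[stars < 2] → T13
review_id=312: lang='es' → outer ELSE → T8

T15, T14, T8, T8, T13, T8, T12, T10, T8, T12, T16, T13, T8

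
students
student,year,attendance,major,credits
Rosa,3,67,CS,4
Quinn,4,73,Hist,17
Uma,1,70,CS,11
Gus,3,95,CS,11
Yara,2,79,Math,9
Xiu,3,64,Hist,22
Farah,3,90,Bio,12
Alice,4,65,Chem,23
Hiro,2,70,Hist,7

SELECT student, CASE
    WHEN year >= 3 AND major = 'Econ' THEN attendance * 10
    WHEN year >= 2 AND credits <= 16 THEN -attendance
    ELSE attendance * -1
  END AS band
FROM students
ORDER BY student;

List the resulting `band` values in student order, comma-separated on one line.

student=Alice: ELSE → -65
student=Farah: year >= 2 AND credits <= 16 → -90
student=Gus: year >= 2 AND credits <= 16 → -95
student=Hiro: year >= 2 AND credits <= 16 → -70
student=Quinn: ELSE → -73
student=Rosa: year >= 2 AND credits <= 16 → -67
student=Uma: ELSE → -70
student=Xiu: ELSE → -64
student=Yara: year >= 2 AND credits <= 16 → -79

-65, -90, -95, -70, -73, -67, -70, -64, -79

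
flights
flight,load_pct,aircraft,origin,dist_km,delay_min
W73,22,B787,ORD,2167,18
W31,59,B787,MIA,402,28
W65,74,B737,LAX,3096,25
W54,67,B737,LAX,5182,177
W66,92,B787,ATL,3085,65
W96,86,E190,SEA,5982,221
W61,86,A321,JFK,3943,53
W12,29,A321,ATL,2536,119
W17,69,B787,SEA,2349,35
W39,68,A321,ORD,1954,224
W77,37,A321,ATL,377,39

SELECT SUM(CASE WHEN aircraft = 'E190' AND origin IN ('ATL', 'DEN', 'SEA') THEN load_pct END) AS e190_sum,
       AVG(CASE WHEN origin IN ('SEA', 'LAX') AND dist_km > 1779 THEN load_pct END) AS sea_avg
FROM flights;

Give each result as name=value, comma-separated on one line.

e190_sum=86, sea_avg=74

[e190_sum: aircraft = 'E190' AND origin IN ('ATL', 'DEN', 'SEA')]
flight=W73: ✗
flight=W31: ✗
flight=W65: ✗
flight=W54: ✗
flight=W66: ✗
flight=W96: ✓ → 86
flight=W61: ✗
flight=W12: ✗
flight=W17: ✗
flight=W39: ✗
flight=W77: ✗
e190_sum = 86
—
[sea_avg: origin IN ('SEA', 'LAX') AND dist_km > 1779]
flight=W73: ✗
flight=W31: ✗
flight=W65: ✓ → 74
flight=W54: ✓ → 67
flight=W66: ✗
flight=W96: ✓ → 86
flight=W61: ✗
flight=W12: ✗
flight=W17: ✓ → 69
flight=W39: ✗
flight=W77: ✗
sea_avg = (74 + 67 + 86 + 69) / 4 = 74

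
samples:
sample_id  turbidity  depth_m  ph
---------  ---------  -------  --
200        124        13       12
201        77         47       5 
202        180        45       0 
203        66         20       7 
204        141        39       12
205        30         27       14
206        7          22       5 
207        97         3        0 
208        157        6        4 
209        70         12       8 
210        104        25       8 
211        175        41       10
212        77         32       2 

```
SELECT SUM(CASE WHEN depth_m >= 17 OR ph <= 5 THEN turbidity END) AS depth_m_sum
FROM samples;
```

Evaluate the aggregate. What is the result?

sample_id=200: ✗
sample_id=201: ✓ → 77
sample_id=202: ✓ → 180
sample_id=203: ✓ → 66
sample_id=204: ✓ → 141
sample_id=205: ✓ → 30
sample_id=206: ✓ → 7
sample_id=207: ✓ → 97
sample_id=208: ✓ → 157
sample_id=209: ✗
sample_id=210: ✓ → 104
sample_id=211: ✓ → 175
sample_id=212: ✓ → 77
depth_m_sum = 77 + 180 + 66 + 141 + 30 + 7 + 97 + 157 + 104 + 175 + 77 = 1111

1111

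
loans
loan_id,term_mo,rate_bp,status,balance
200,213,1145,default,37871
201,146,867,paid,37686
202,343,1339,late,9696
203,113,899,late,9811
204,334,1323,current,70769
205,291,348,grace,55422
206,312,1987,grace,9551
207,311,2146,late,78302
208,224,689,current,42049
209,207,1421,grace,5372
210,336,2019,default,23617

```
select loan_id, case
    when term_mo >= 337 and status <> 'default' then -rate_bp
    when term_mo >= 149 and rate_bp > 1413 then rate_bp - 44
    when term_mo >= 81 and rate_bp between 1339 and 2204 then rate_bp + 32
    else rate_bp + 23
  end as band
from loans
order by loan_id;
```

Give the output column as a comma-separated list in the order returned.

loan_id=200: ELSE → 1168
loan_id=201: ELSE → 890
loan_id=202: term_mo >= 337 and status <> 'default' → -1339
loan_id=203: ELSE → 922
loan_id=204: ELSE → 1346
loan_id=205: ELSE → 371
loan_id=206: term_mo >= 149 and rate_bp > 1413 → 1943
loan_id=207: term_mo >= 149 and rate_bp > 1413 → 2102
loan_id=208: ELSE → 712
loan_id=209: term_mo >= 149 and rate_bp > 1413 → 1377
loan_id=210: term_mo >= 149 and rate_bp > 1413 → 1975

1168, 890, -1339, 922, 1346, 371, 1943, 2102, 712, 1377, 1975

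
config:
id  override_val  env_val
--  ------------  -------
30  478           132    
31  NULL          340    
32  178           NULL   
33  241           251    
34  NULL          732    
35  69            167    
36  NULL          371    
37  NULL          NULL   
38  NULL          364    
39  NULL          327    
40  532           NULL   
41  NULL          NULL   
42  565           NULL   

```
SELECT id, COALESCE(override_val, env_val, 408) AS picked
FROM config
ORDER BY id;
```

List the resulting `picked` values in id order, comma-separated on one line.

478, 340, 178, 241, 732, 69, 371, 408, 364, 327, 532, 408, 565

id=30: override_val=478 → 478
id=31: override_val=NULL, env_val=340 → 340
id=32: override_val=178 → 178
id=33: override_val=241 → 241
id=34: override_val=NULL, env_val=732 → 732
id=35: override_val=69 → 69
id=36: override_val=NULL, env_val=371 → 371
id=37: override_val=NULL, env_val=NULL, → literal 408 → 408
id=38: override_val=NULL, env_val=364 → 364
id=39: override_val=NULL, env_val=327 → 327
id=40: override_val=532 → 532
id=41: override_val=NULL, env_val=NULL, → literal 408 → 408
id=42: override_val=565 → 565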